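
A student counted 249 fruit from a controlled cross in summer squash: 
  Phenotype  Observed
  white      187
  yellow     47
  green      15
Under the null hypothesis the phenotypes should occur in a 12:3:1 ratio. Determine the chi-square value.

Total ratio parts = 16. Expected numbers out of 249:
  white: 249 × 12/16 = 186.75
  yellow: 249 × 3/16 = 46.6875
  green: 249 × 1/16 = 15.5625
χ² = Σ (O − E)² / E
  white: (187 − 186.75)² / 186.75 = 0.0003
  yellow: (47 − 46.6875)² / 46.6875 = 0.0021
  green: (15 − 15.5625)² / 15.5625 = 0.0203
χ² = 0.0003 + 0.0021 + 0.0203 = 0.0227 ≈ 0.023

0.023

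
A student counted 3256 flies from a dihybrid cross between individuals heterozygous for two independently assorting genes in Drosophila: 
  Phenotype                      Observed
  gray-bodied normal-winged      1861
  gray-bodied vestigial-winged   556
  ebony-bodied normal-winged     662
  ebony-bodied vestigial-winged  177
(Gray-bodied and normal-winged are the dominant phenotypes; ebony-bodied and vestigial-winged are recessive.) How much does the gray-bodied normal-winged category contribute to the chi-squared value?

0.475

A dihybrid F₂ with independent assortment and complete dominance at both loci gives a 9:3:3:1 phenotypic ratio.
Total ratio parts = 16. Expected numbers out of 3256:
  gray-bodied normal-winged: 3256 × 9/16 = 1831.5
  gray-bodied vestigial-winged: 3256 × 3/16 = 610.5
  ebony-bodied normal-winged: 3256 × 3/16 = 610.5
  ebony-bodied vestigial-winged: 3256 × 1/16 = 203.5
Contribution of gray-bodied normal-winged: (1861 − 1831.5)² / 1831.5 = 0.4752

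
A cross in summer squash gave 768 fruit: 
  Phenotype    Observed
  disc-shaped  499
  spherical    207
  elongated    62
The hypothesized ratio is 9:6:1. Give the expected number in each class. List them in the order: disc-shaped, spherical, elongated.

432, 288, 48

Under the 9:6:1 hypothesis (Σ ratio = 16, N = 768):
  disc-shaped: 768 × 9/16 = 432
  spherical: 768 × 6/16 = 288
  elongated: 768 × 1/16 = 48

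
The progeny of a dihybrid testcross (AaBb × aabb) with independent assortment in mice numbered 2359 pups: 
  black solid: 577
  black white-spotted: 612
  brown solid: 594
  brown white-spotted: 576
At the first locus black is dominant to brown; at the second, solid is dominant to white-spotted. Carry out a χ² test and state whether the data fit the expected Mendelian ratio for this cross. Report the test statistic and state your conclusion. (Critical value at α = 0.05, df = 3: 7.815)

A dihybrid testcross with independent assortment gives a 1:1:1:1 ratio.
Under the 1:1:1:1 hypothesis (Σ ratio = 4, N = 2359):
  black solid: 2359 × 1/4 = 589.75
  black white-spotted: 2359 × 1/4 = 589.75
  brown solid: 2359 × 1/4 = 589.75
  brown white-spotted: 2359 × 1/4 = 589.75
χ² = Σ (O − E)² / E
  black solid: (577 − 589.75)² / 589.75 = 0.2756
  black white-spotted: (612 − 589.75)² / 589.75 = 0.8394
  brown solid: (594 − 589.75)² / 589.75 = 0.0306
  brown white-spotted: (576 − 589.75)² / 589.75 = 0.3206
χ² = 0.2756 + 0.8394 + 0.0306 + 0.3206 = 1.4662 ≈ 1.466
Degrees of freedom = 4 − 1 = 3; critical value at α = 0.05 is 7.815.
Since 1.466 < 7.815, we fail to reject the null hypothesis — the data are consistent with the 1:1:1:1 ratio.

1.466; consistent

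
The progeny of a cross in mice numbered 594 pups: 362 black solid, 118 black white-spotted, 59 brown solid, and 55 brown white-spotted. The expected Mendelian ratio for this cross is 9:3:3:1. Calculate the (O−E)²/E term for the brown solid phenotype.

Total ratio parts = 16. Expected numbers out of 594:
  black solid: 594 × 9/16 = 334.125
  black white-spotted: 594 × 3/16 = 111.375
  brown solid: 594 × 3/16 = 111.375
  brown white-spotted: 594 × 1/16 = 37.125
Contribution of brown solid: (59 − 111.375)² / 111.375 = 24.6298

24.630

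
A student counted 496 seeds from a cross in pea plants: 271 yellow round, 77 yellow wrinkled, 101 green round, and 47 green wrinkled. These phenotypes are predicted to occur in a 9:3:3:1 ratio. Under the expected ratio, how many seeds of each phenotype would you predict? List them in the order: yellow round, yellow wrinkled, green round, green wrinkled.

279, 93, 93, 31

The 9:3:3:1 ratio has 16 parts, so with N = 496 the expected counts are:
  yellow round: 496 × 9/16 = 279
  yellow wrinkled: 496 × 3/16 = 93
  green round: 496 × 3/16 = 93
  green wrinkled: 496 × 1/16 = 31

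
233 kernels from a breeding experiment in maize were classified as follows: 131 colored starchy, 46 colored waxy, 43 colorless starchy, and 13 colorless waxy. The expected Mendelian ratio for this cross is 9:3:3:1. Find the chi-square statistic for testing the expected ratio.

The 9:3:3:1 ratio has 16 parts, so with N = 233 the expected counts are:
  colored starchy: 233 × 9/16 = 131.0625
  colored waxy: 233 × 3/16 = 43.6875
  colorless starchy: 233 × 3/16 = 43.6875
  colorless waxy: 233 × 1/16 = 14.5625
χ² = Σ (O − E)² / E
  colored starchy: (131 − 131.0625)² / 131.0625 = 0.0000
  colored waxy: (46 − 43.6875)² / 43.6875 = 0.1224
  colorless starchy: (43 − 43.6875)² / 43.6875 = 0.0108
  colorless waxy: (13 − 14.5625)² / 14.5625 = 0.1677
χ² = 0.0000 + 0.1224 + 0.0108 + 0.1677 = 0.3009 ≈ 0.301

0.301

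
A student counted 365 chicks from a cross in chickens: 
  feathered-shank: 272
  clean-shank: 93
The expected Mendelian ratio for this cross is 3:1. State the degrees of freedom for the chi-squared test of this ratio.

1

A goodness-of-fit test with 2 phenotype classes has df = 2 − 1 = 1.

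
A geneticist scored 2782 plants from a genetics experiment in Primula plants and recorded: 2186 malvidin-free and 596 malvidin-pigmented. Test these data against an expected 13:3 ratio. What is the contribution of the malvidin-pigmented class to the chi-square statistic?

10.605

Total ratio parts = 16. Expected numbers out of 2782:
  malvidin-free: 2782 × 13/16 = 2260.375
  malvidin-pigmented: 2782 × 3/16 = 521.625
Contribution of malvidin-pigmented: (596 − 521.625)² / 521.625 = 10.6046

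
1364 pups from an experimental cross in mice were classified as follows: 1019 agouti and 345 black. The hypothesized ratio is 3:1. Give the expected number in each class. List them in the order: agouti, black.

1023, 341

Under the 3:1 hypothesis (Σ ratio = 4, N = 1364):
  agouti: 1364 × 3/4 = 1023
  black: 1364 × 1/4 = 341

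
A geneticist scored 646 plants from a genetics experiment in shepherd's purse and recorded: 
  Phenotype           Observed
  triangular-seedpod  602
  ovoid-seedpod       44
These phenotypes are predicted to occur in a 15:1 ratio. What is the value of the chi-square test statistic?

0.347

The 15:1 ratio has 16 parts, so with N = 646 the expected counts are:
  triangular-seedpod: 646 × 15/16 = 605.625
  ovoid-seedpod: 646 × 1/16 = 40.375
χ² = Σ (O − E)² / E
  triangular-seedpod: (602 − 605.625)² / 605.625 = 0.0217
  ovoid-seedpod: (44 − 40.375)² / 40.375 = 0.3255
χ² = 0.0217 + 0.3255 = 0.3472 ≈ 0.347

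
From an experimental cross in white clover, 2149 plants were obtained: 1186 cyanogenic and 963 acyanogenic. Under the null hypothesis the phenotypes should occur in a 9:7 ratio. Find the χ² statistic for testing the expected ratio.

Expected counts for N = 2149 under a 9:7 ratio (total parts = 16):
  cyanogenic: 2149 × 9/16 = 1208.8125
  acyanogenic: 2149 × 7/16 = 940.1875
χ² = Σ (O − E)² / E
  cyanogenic: (1186 − 1208.8125)² / 1208.8125 = 0.4305
  acyanogenic: (963 − 940.1875)² / 940.1875 = 0.5535
χ² = 0.4305 + 0.5535 = 0.984

0.984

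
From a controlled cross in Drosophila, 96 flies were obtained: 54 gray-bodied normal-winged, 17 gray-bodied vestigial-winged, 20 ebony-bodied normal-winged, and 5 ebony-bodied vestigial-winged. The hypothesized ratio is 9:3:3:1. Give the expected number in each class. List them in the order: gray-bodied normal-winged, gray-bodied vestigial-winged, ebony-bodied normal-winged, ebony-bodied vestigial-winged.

54, 18, 18, 6

Under the 9:3:3:1 hypothesis (Σ ratio = 16, N = 96):
  gray-bodied normal-winged: 96 × 9/16 = 54
  gray-bodied vestigial-winged: 96 × 3/16 = 18
  ebony-bodied normal-winged: 96 × 3/16 = 18
  ebony-bodied vestigial-winged: 96 × 1/16 = 6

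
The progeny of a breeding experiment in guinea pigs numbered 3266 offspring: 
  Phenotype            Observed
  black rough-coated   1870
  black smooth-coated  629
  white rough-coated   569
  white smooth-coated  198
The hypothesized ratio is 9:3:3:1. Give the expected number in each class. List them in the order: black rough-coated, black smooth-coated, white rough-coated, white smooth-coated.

The 9:3:3:1 ratio has 16 parts, so with N = 3266 the expected counts are:
  black rough-coated: 3266 × 9/16 = 1837.125
  black smooth-coated: 3266 × 3/16 = 612.375
  white rough-coated: 3266 × 3/16 = 612.375
  white smooth-coated: 3266 × 1/16 = 204.125

1837.125, 612.375, 612.375, 204.125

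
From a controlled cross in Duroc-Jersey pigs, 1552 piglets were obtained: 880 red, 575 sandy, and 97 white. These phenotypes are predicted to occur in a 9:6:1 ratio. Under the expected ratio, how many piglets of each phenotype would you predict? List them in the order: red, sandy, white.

873, 582, 97

Under the 9:6:1 hypothesis (Σ ratio = 16, N = 1552):
  red: 1552 × 9/16 = 873
  sandy: 1552 × 6/16 = 582
  white: 1552 × 1/16 = 97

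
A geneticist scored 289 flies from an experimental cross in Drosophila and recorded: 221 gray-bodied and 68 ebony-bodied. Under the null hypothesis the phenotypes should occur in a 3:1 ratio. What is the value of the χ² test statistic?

The 3:1 ratio has 4 parts, so with N = 289 the expected counts are:
  gray-bodied: 289 × 3/4 = 216.75
  ebony-bodied: 289 × 1/4 = 72.25
χ² = Σ (O − E)² / E
  gray-bodied: (221 − 216.75)² / 216.75 = 0.0833
  ebony-bodied: (68 − 72.25)² / 72.25 = 0.2500
χ² = 0.0833 + 0.2500 = 0.3333 ≈ 0.333

0.333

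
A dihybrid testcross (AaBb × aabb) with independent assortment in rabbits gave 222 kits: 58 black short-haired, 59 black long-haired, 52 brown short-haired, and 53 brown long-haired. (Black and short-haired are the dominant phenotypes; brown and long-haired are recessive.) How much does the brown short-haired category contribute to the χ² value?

0.221

A dihybrid testcross with independent assortment gives a 1:1:1:1 ratio.
Total ratio parts = 4. Expected numbers out of 222:
  black short-haired: 222 × 1/4 = 55.5
  black long-haired: 222 × 1/4 = 55.5
  brown short-haired: 222 × 1/4 = 55.5
  brown long-haired: 222 × 1/4 = 55.5
Contribution of brown short-haired: (52 − 55.5)² / 55.5 = 0.2207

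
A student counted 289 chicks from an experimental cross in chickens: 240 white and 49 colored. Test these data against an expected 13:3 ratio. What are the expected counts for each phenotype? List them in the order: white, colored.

Total ratio parts = 16. Expected numbers out of 289:
  white: 289 × 13/16 = 234.8125
  colored: 289 × 3/16 = 54.1875

234.8125, 54.1875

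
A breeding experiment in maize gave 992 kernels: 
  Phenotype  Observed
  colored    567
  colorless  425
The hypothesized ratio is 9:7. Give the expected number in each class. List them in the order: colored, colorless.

558, 434

Total ratio parts = 16. Expected numbers out of 992:
  colored: 992 × 9/16 = 558
  colorless: 992 × 7/16 = 434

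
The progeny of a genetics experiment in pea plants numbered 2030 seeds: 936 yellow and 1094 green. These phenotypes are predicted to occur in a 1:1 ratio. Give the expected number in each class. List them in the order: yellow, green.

1015, 1015

The 1:1 ratio has 2 parts, so with N = 2030 the expected counts are:
  yellow: 2030 × 1/2 = 1015
  green: 2030 × 1/2 = 1015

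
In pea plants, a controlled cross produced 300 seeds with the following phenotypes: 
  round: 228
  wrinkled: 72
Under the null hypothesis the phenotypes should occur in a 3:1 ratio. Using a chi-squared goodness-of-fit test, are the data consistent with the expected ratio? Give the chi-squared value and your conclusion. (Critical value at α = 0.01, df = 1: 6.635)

0.160; consistent

Under the 3:1 hypothesis (Σ ratio = 4, N = 300):
  round: 300 × 3/4 = 225
  wrinkled: 300 × 1/4 = 75
χ² = Σ (O − E)² / E
  round: (228 − 225)² / 225 = 0.0400
  wrinkled: (72 − 75)² / 75 = 0.1200
χ² = 0.0400 + 0.1200 = 0.160
Degrees of freedom = 2 − 1 = 1; critical value at α = 0.01 is 6.635.
Since 0.160 < 6.635, we fail to reject the null hypothesis — the data are consistent with the 3:1 ratio.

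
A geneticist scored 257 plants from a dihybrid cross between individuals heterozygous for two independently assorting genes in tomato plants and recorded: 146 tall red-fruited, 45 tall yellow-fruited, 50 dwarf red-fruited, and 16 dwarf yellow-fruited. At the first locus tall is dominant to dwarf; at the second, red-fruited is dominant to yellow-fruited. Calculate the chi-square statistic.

A dihybrid F₂ with independent assortment and complete dominance at both loci gives a 9:3:3:1 phenotypic ratio.
Under the 9:3:3:1 hypothesis (Σ ratio = 16, N = 257):
  tall red-fruited: 257 × 9/16 = 144.5625
  tall yellow-fruited: 257 × 3/16 = 48.1875
  dwarf red-fruited: 257 × 3/16 = 48.1875
  dwarf yellow-fruited: 257 × 1/16 = 16.0625
χ² = Σ (O − E)² / E
  tall red-fruited: (146 − 144.5625)² / 144.5625 = 0.0143
  tall yellow-fruited: (45 − 48.1875)² / 48.1875 = 0.2108
  dwarf red-fruited: (50 − 48.1875)² / 48.1875 = 0.0682
  dwarf yellow-fruited: (16 − 16.0625)² / 16.0625 = 0.0002
χ² = 0.0143 + 0.2108 + 0.0682 + 0.0002 = 0.2935 ≈ 0.294

0.294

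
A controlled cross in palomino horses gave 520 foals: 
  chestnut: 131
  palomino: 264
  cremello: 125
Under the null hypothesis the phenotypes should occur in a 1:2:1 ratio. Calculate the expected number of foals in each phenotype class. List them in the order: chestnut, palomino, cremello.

130, 260, 130

Total ratio parts = 4. Expected numbers out of 520:
  chestnut: 520 × 1/4 = 130
  palomino: 520 × 2/4 = 260
  cremello: 520 × 1/4 = 130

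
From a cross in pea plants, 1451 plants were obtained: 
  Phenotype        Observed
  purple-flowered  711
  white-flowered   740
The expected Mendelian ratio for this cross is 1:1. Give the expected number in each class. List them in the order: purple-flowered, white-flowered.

725.5, 725.5

Expected counts for N = 1451 under a 1:1 ratio (total parts = 2):
  purple-flowered: 1451 × 1/2 = 725.5
  white-flowered: 1451 × 1/2 = 725.5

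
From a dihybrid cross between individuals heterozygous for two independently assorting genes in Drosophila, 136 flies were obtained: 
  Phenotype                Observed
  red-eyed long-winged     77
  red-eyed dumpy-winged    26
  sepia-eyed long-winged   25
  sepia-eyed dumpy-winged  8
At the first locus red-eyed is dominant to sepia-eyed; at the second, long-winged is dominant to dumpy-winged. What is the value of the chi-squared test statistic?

0.052

A dihybrid F₂ with independent assortment and complete dominance at both loci gives a 9:3:3:1 phenotypic ratio.
The 9:3:3:1 ratio has 16 parts, so with N = 136 the expected counts are:
  red-eyed long-winged: 136 × 9/16 = 76.5
  red-eyed dumpy-winged: 136 × 3/16 = 25.5
  sepia-eyed long-winged: 136 × 3/16 = 25.5
  sepia-eyed dumpy-winged: 136 × 1/16 = 8.5
χ² = Σ (O − E)² / E
  red-eyed long-winged: (77 − 76.5)² / 76.5 = 0.0033
  red-eyed dumpy-winged: (26 − 25.5)² / 25.5 = 0.0098
  sepia-eyed long-winged: (25 − 25.5)² / 25.5 = 0.0098
  sepia-eyed dumpy-winged: (8 − 8.5)² / 8.5 = 0.0294
χ² = 0.0033 + 0.0098 + 0.0098 + 0.0294 = 0.0523 ≈ 0.052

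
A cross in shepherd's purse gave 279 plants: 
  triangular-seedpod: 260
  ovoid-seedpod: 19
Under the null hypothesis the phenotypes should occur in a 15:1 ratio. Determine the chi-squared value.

0.149

Total ratio parts = 16. Expected numbers out of 279:
  triangular-seedpod: 279 × 15/16 = 261.5625
  ovoid-seedpod: 279 × 1/16 = 17.4375
χ² = Σ (O − E)² / E
  triangular-seedpod: (260 − 261.5625)² / 261.5625 = 0.0093
  ovoid-seedpod: (19 − 17.4375)² / 17.4375 = 0.1400
χ² = 0.0093 + 0.1400 = 0.1493 ≈ 0.149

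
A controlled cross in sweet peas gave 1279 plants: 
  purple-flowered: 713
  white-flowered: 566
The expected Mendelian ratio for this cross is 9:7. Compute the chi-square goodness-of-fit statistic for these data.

Total ratio parts = 16. Expected numbers out of 1279:
  purple-flowered: 1279 × 9/16 = 719.4375
  white-flowered: 1279 × 7/16 = 559.5625
χ² = Σ (O − E)² / E
  purple-flowered: (713 − 719.4375)² / 719.4375 = 0.0576
  white-flowered: (566 − 559.5625)² / 559.5625 = 0.0741
χ² = 0.0576 + 0.0741 = 0.1317 ≈ 0.132

0.132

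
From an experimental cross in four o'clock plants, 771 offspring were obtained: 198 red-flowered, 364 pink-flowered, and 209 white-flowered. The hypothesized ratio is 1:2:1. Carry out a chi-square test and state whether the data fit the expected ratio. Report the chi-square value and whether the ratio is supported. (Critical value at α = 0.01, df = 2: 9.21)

Expected counts for N = 771 under a 1:2:1 ratio (total parts = 4):
  red-flowered: 771 × 1/4 = 192.75
  pink-flowered: 771 × 2/4 = 385.5
  white-flowered: 771 × 1/4 = 192.75
χ² = Σ (O − E)² / E
  red-flowered: (198 − 192.75)² / 192.75 = 0.1430
  pink-flowered: (364 − 385.5)² / 385.5 = 1.1991
  white-flowered: (209 − 192.75)² / 192.75 = 1.3700
χ² = 0.1430 + 1.1991 + 1.3700 = 2.7121 ≈ 2.712
Degrees of freedom = 3 − 1 = 2; critical value at α = 0.01 is 9.21.
Since 2.712 < 9.21, we fail to reject the null hypothesis — the data are consistent with the 1:2:1 ratio.

2.712; consistent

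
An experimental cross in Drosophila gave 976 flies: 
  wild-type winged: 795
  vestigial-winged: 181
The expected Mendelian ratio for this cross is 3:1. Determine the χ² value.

Under the 3:1 hypothesis (Σ ratio = 4, N = 976):
  wild-type winged: 976 × 3/4 = 732
  vestigial-winged: 976 × 1/4 = 244
χ² = Σ (O − E)² / E
  wild-type winged: (795 − 732)² / 732 = 5.4221
  vestigial-winged: (181 − 244)² / 244 = 16.2664
χ² = 5.4221 + 16.2664 = 21.6885 ≈ 21.689

21.689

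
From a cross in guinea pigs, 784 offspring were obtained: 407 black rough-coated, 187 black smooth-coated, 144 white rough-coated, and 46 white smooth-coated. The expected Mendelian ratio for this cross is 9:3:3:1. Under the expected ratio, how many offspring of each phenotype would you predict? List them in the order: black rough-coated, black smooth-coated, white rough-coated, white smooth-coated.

441, 147, 147, 49

Total ratio parts = 16. Expected numbers out of 784:
  black rough-coated: 784 × 9/16 = 441
  black smooth-coated: 784 × 3/16 = 147
  white rough-coated: 784 × 3/16 = 147
  white smooth-coated: 784 × 1/16 = 49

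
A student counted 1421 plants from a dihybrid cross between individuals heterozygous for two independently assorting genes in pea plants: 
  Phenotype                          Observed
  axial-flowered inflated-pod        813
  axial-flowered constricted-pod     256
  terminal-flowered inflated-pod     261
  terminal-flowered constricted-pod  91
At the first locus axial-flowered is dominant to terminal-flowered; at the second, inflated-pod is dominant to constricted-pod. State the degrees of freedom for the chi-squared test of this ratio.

A dihybrid F₂ with independent assortment and complete dominance at both loci gives a 9:3:3:1 phenotypic ratio.
A goodness-of-fit test with 4 phenotype classes has df = 4 − 1 = 3.

3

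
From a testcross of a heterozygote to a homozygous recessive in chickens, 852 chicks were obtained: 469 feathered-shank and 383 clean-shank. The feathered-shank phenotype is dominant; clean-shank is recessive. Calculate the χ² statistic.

A testcross of a heterozygote (Aa × aa) gives a 1:1 phenotypic ratio.
Total ratio parts = 2. Expected numbers out of 852:
  feathered-shank: 852 × 1/2 = 426
  clean-shank: 852 × 1/2 = 426
χ² = Σ (O − E)² / E
  feathered-shank: (469 − 426)² / 426 = 4.3404
  clean-shank: (383 − 426)² / 426 = 4.3404
χ² = 4.3404 + 4.3404 = 8.6808 ≈ 8.681

8.681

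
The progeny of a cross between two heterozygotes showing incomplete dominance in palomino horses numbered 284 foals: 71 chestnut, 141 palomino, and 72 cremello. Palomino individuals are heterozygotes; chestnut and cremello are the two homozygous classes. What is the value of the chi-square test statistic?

0.021

With incomplete dominance, a heterozygote × heterozygote cross gives a 1:2:1 phenotypic ratio.
Under the 1:2:1 hypothesis (Σ ratio = 4, N = 284):
  chestnut: 284 × 1/4 = 71
  palomino: 284 × 2/4 = 142
  cremello: 284 × 1/4 = 71
χ² = Σ (O − E)² / E
  chestnut: (71 − 71)² / 71 = 0.0000
  palomino: (141 − 142)² / 142 = 0.0070
  cremello: (72 − 71)² / 71 = 0.0141
χ² = 0.0000 + 0.0070 + 0.0141 = 0.0211 ≈ 0.021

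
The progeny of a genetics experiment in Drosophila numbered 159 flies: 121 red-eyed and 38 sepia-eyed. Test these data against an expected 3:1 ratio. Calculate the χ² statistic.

0.103

Under the 3:1 hypothesis (Σ ratio = 4, N = 159):
  red-eyed: 159 × 3/4 = 119.25
  sepia-eyed: 159 × 1/4 = 39.75
χ² = Σ (O − E)² / E
  red-eyed: (121 − 119.25)² / 119.25 = 0.0257
  sepia-eyed: (38 − 39.75)² / 39.75 = 0.0770
χ² = 0.0257 + 0.0770 = 0.1027 ≈ 0.103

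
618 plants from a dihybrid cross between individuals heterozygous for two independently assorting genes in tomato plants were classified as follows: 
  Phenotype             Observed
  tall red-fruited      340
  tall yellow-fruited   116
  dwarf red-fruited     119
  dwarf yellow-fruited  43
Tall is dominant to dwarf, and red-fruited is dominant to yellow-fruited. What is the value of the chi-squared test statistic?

0.747

A dihybrid F₂ with independent assortment and complete dominance at both loci gives a 9:3:3:1 phenotypic ratio.
Expected counts for N = 618 under a 9:3:3:1 ratio (total parts = 16):
  tall red-fruited: 618 × 9/16 = 347.625
  tall yellow-fruited: 618 × 3/16 = 115.875
  dwarf red-fruited: 618 × 3/16 = 115.875
  dwarf yellow-fruited: 618 × 1/16 = 38.625
χ² = Σ (O − E)² / E
  tall red-fruited: (340 − 347.625)² / 347.625 = 0.1673
  tall yellow-fruited: (116 − 115.875)² / 115.875 = 0.0001
  dwarf red-fruited: (119 − 115.875)² / 115.875 = 0.0843
  dwarf yellow-fruited: (43 − 38.625)² / 38.625 = 0.4956
χ² = 0.1673 + 0.0001 + 0.0843 + 0.4956 = 0.7473 ≈ 0.747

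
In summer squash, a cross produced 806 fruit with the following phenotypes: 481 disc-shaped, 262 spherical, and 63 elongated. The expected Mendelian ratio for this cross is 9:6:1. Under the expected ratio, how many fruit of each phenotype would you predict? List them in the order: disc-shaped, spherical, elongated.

453.375, 302.25, 50.375

Expected counts for N = 806 under a 9:6:1 ratio (total parts = 16):
  disc-shaped: 806 × 9/16 = 453.375
  spherical: 806 × 6/16 = 302.25
  elongated: 806 × 1/16 = 50.375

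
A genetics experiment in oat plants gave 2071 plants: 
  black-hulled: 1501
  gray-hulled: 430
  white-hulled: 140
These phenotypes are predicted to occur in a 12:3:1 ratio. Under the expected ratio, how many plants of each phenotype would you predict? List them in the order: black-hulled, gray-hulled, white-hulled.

1553.25, 388.3125, 129.4375

The 12:3:1 ratio has 16 parts, so with N = 2071 the expected counts are:
  black-hulled: 2071 × 12/16 = 1553.25
  gray-hulled: 2071 × 3/16 = 388.3125
  white-hulled: 2071 × 1/16 = 129.4375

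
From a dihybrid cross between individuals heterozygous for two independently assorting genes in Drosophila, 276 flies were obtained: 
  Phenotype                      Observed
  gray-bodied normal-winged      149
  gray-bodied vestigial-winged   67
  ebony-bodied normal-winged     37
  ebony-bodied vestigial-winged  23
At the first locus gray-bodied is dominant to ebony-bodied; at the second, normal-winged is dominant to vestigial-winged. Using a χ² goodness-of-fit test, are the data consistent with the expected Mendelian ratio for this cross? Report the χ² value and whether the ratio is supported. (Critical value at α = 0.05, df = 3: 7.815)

10.866; not consistent

A dihybrid F₂ with independent assortment and complete dominance at both loci gives a 9:3:3:1 phenotypic ratio.
Under the 9:3:3:1 hypothesis (Σ ratio = 16, N = 276):
  gray-bodied normal-winged: 276 × 9/16 = 155.25
  gray-bodied vestigial-winged: 276 × 3/16 = 51.75
  ebony-bodied normal-winged: 276 × 3/16 = 51.75
  ebony-bodied vestigial-winged: 276 × 1/16 = 17.25
χ² = Σ (O − E)² / E
  gray-bodied normal-winged: (149 − 155.25)² / 155.25 = 0.2516
  gray-bodied vestigial-winged: (67 − 51.75)² / 51.75 = 4.4940
  ebony-bodied normal-winged: (37 − 51.75)² / 51.75 = 4.2041
  ebony-bodied vestigial-winged: (23 − 17.25)² / 17.25 = 1.9167
χ² = 0.2516 + 4.4940 + 4.2041 + 1.9167 = 10.8664 ≈ 10.866
Degrees of freedom = 4 − 1 = 3; critical value at α = 0.05 is 7.815.
Since 10.866 > 7.815, we reject the null hypothesis — the data do not fit the 9:3:3:1 ratio.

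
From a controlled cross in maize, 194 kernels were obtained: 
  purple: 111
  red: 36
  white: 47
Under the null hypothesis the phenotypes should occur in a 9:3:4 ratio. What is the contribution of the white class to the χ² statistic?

0.046

The 9:3:4 ratio has 16 parts, so with N = 194 the expected counts are:
  purple: 194 × 9/16 = 109.125
  red: 194 × 3/16 = 36.375
  white: 194 × 4/16 = 48.5
Contribution of white: (47 − 48.5)² / 48.5 = 0.0464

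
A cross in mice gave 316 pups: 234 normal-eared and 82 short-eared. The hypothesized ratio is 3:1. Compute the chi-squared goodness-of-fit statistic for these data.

Under the 3:1 hypothesis (Σ ratio = 4, N = 316):
  normal-eared: 316 × 3/4 = 237
  short-eared: 316 × 1/4 = 79
χ² = Σ (O − E)² / E
  normal-eared: (234 − 237)² / 237 = 0.0380
  short-eared: (82 − 79)² / 79 = 0.1139
χ² = 0.0380 + 0.1139 = 0.1519 ≈ 0.152

0.152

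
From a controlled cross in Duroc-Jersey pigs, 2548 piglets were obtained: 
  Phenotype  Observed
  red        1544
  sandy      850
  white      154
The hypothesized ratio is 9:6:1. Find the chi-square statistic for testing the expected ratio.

Expected counts for N = 2548 under a 9:6:1 ratio (total parts = 16):
  red: 2548 × 9/16 = 1433.25
  sandy: 2548 × 6/16 = 955.5
  white: 2548 × 1/16 = 159.25
χ² = Σ (O − E)² / E
  red: (1544 − 1433.25)² / 1433.25 = 8.5579
  sandy: (850 − 955.5)² / 955.5 = 11.6486
  white: (154 − 159.25)² / 159.25 = 0.1731
χ² = 8.5579 + 11.6486 + 0.1731 = 20.3796 ≈ 20.380

20.380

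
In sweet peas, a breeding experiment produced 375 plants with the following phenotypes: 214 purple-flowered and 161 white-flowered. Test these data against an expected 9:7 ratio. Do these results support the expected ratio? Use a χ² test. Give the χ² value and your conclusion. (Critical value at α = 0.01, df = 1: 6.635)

The 9:7 ratio has 16 parts, so with N = 375 the expected counts are:
  purple-flowered: 375 × 9/16 = 210.9375
  white-flowered: 375 × 7/16 = 164.0625
χ² = Σ (O − E)² / E
  purple-flowered: (214 − 210.9375)² / 210.9375 = 0.0445
  white-flowered: (161 − 164.0625)² / 164.0625 = 0.0572
χ² = 0.0445 + 0.0572 = 0.1017 ≈ 0.102
Degrees of freedom = 2 − 1 = 1; critical value at α = 0.01 is 6.635.
Since 0.102 < 6.635, we fail to reject the null hypothesis — the data are consistent with the 9:7 ratio.

0.102; consistent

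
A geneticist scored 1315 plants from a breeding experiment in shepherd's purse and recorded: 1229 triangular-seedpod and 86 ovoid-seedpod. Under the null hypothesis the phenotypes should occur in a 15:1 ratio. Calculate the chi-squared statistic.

Under the 15:1 hypothesis (Σ ratio = 16, N = 1315):
  triangular-seedpod: 1315 × 15/16 = 1232.8125
  ovoid-seedpod: 1315 × 1/16 = 82.1875
χ² = Σ (O − E)² / E
  triangular-seedpod: (1229 − 1232.8125)² / 1232.8125 = 0.0118
  ovoid-seedpod: (86 − 82.1875)² / 82.1875 = 0.1769
χ² = 0.0118 + 0.1769 = 0.1887 ≈ 0.189

0.189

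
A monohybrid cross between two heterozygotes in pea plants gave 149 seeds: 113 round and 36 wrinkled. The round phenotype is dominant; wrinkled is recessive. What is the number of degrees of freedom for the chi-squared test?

For a monohybrid cross between heterozygotes with complete dominance, the expected phenotypic ratio is 3:1.
A goodness-of-fit test with 2 phenotype classes has df = 2 − 1 = 1.

1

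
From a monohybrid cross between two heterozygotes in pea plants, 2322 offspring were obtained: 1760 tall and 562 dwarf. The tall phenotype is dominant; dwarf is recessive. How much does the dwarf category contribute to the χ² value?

0.590

For a monohybrid cross between heterozygotes with complete dominance, the expected phenotypic ratio is 3:1.
Total ratio parts = 4. Expected numbers out of 2322:
  tall: 2322 × 3/4 = 1741.5
  dwarf: 2322 × 1/4 = 580.5
Contribution of dwarf: (562 − 580.5)² / 580.5 = 0.5896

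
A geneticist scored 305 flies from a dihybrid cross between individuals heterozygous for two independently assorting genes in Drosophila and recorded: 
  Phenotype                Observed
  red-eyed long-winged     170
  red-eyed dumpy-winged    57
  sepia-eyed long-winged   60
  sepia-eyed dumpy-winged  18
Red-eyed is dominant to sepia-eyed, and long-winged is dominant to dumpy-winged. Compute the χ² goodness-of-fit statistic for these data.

A dihybrid F₂ with independent assortment and complete dominance at both loci gives a 9:3:3:1 phenotypic ratio.
Total ratio parts = 16. Expected numbers out of 305:
  red-eyed long-winged: 305 × 9/16 = 171.5625
  red-eyed dumpy-winged: 305 × 3/16 = 57.1875
  sepia-eyed long-winged: 305 × 3/16 = 57.1875
  sepia-eyed dumpy-winged: 305 × 1/16 = 19.0625
χ² = Σ (O − E)² / E
  red-eyed long-winged: (170 − 171.5625)² / 171.5625 = 0.0142
  red-eyed dumpy-winged: (57 − 57.1875)² / 57.1875 = 0.0006
  sepia-eyed long-winged: (60 − 57.1875)² / 57.1875 = 0.1383
  sepia-eyed dumpy-winged: (18 − 19.0625)² / 19.0625 = 0.0592
χ² = 0.0142 + 0.0006 + 0.1383 + 0.0592 = 0.2123 ≈ 0.212

0.212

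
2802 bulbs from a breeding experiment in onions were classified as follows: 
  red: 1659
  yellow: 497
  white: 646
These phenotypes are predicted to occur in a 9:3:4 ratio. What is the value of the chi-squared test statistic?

10.130

Expected counts for N = 2802 under a 9:3:4 ratio (total parts = 16):
  red: 2802 × 9/16 = 1576.125
  yellow: 2802 × 3/16 = 525.375
  white: 2802 × 4/16 = 700.5
χ² = Σ (O − E)² / E
  red: (1659 − 1576.125)² / 1576.125 = 4.3577
  yellow: (497 − 525.375)² / 525.375 = 1.5325
  white: (646 − 700.5)² / 700.5 = 4.2402
χ² = 4.3577 + 1.5325 + 4.2402 = 10.1304 ≈ 10.130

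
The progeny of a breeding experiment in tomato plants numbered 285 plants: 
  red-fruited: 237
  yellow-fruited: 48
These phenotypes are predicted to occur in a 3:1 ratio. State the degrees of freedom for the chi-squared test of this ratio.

1

A goodness-of-fit test with 2 phenotype classes has df = 2 − 1 = 1.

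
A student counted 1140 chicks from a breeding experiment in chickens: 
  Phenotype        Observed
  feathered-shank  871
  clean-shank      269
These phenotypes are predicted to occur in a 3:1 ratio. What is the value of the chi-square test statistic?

1.198

Under the 3:1 hypothesis (Σ ratio = 4, N = 1140):
  feathered-shank: 1140 × 3/4 = 855
  clean-shank: 1140 × 1/4 = 285
χ² = Σ (O − E)² / E
  feathered-shank: (871 − 855)² / 855 = 0.2994
  clean-shank: (269 − 285)² / 285 = 0.8982
χ² = 0.2994 + 0.8982 = 1.1976 ≈ 1.198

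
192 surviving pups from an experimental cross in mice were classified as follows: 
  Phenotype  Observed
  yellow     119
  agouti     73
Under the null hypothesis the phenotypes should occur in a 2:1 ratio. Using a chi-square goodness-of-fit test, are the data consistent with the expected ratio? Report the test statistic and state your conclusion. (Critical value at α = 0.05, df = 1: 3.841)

1.898; consistent

Total ratio parts = 3. Expected numbers out of 192:
  yellow: 192 × 2/3 = 128
  agouti: 192 × 1/3 = 64
χ² = Σ (O − E)² / E
  yellow: (119 − 128)² / 128 = 0.6328
  agouti: (73 − 64)² / 64 = 1.2656
χ² = 0.6328 + 1.2656 = 1.8984 ≈ 1.898
Degrees of freedom = 2 − 1 = 1; critical value at α = 0.05 is 3.841.
Since 1.898 < 3.841, we fail to reject the null hypothesis — the data are consistent with the 2:1 ratio.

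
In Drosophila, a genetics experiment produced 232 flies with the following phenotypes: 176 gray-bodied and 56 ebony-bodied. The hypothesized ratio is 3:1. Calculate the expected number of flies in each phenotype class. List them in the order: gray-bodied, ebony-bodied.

174, 58

The 3:1 ratio has 4 parts, so with N = 232 the expected counts are:
  gray-bodied: 232 × 3/4 = 174
  ebony-bodied: 232 × 1/4 = 58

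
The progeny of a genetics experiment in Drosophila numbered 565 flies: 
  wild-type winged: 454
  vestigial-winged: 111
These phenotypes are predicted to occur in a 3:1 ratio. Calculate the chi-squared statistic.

The 3:1 ratio has 4 parts, so with N = 565 the expected counts are:
  wild-type winged: 565 × 3/4 = 423.75
  vestigial-winged: 565 × 1/4 = 141.25
χ² = Σ (O − E)² / E
  wild-type winged: (454 − 423.75)² / 423.75 = 2.1594
  vestigial-winged: (111 − 141.25)² / 141.25 = 6.4783
χ² = 2.1594 + 6.4783 = 8.6377 ≈ 8.638

8.638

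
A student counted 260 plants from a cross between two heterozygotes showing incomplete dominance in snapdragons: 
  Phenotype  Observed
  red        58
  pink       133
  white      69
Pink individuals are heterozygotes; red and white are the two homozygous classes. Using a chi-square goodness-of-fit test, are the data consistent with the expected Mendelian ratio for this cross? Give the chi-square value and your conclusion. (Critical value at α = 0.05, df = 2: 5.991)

With incomplete dominance, a heterozygote × heterozygote cross gives a 1:2:1 phenotypic ratio.
Total ratio parts = 4. Expected numbers out of 260:
  red: 260 × 1/4 = 65
  pink: 260 × 2/4 = 130
  white: 260 × 1/4 = 65
χ² = Σ (O − E)² / E
  red: (58 − 65)² / 65 = 0.7538
  pink: (133 − 130)² / 130 = 0.0692
  white: (69 − 65)² / 65 = 0.2462
χ² = 0.7538 + 0.0692 + 0.2462 = 1.0692 ≈ 1.069
Degrees of freedom = 3 − 1 = 2; critical value at α = 0.05 is 5.991.
Since 1.069 < 5.991, we fail to reject the null hypothesis — the data are consistent with the 1:2:1 ratio.

1.069; consistent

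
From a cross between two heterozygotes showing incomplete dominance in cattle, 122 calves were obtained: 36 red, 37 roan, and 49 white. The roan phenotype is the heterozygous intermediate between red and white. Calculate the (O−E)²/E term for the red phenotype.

0.992

With incomplete dominance, a heterozygote × heterozygote cross gives a 1:2:1 phenotypic ratio.
Under the 1:2:1 hypothesis (Σ ratio = 4, N = 122):
  red: 122 × 1/4 = 30.5
  roan: 122 × 2/4 = 61
  white: 122 × 1/4 = 30.5
Contribution of red: (36 − 30.5)² / 30.5 = 0.9918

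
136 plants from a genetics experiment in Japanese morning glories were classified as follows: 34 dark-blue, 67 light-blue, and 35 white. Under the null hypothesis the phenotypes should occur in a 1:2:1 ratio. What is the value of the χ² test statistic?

Expected counts for N = 136 under a 1:2:1 ratio (total parts = 4):
  dark-blue: 136 × 1/4 = 34
  light-blue: 136 × 2/4 = 68
  white: 136 × 1/4 = 34
χ² = Σ (O − E)² / E
  dark-blue: (34 − 34)² / 34 = 0.0000
  light-blue: (67 − 68)² / 68 = 0.0147
  white: (35 − 34)² / 34 = 0.0294
χ² = 0.0000 + 0.0147 + 0.0294 = 0.0441 ≈ 0.044

0.044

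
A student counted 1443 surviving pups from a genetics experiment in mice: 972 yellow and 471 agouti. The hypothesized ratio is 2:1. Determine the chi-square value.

0.312

Total ratio parts = 3. Expected numbers out of 1443:
  yellow: 1443 × 2/3 = 962
  agouti: 1443 × 1/3 = 481
χ² = Σ (O − E)² / E
  yellow: (972 − 962)² / 962 = 0.1040
  agouti: (471 − 481)² / 481 = 0.2079
χ² = 0.1040 + 0.2079 = 0.3119 ≈ 0.312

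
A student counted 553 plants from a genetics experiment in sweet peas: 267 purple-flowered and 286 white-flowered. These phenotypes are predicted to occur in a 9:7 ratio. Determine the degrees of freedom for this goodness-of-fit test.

1

A goodness-of-fit test with 2 phenotype classes has df = 2 − 1 = 1.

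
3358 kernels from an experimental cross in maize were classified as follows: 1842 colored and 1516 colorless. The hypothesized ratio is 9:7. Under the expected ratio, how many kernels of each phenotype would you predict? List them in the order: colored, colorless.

1888.875, 1469.125

Expected counts for N = 3358 under a 9:7 ratio (total parts = 16):
  colored: 3358 × 9/16 = 1888.875
  colorless: 3358 × 7/16 = 1469.125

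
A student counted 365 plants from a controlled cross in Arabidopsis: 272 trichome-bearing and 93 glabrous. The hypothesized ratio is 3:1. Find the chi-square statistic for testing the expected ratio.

0.045

Expected counts for N = 365 under a 3:1 ratio (total parts = 4):
  trichome-bearing: 365 × 3/4 = 273.75
  glabrous: 365 × 1/4 = 91.25
χ² = Σ (O − E)² / E
  trichome-bearing: (272 − 273.75)² / 273.75 = 0.0112
  glabrous: (93 − 91.25)² / 91.25 = 0.0336
χ² = 0.0112 + 0.0336 = 0.0448 ≈ 0.045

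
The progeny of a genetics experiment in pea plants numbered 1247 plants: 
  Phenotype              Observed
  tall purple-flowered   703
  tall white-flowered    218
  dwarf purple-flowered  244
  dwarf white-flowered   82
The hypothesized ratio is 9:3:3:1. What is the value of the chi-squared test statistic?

Expected counts for N = 1247 under a 9:3:3:1 ratio (total parts = 16):
  tall purple-flowered: 1247 × 9/16 = 701.4375
  tall white-flowered: 1247 × 3/16 = 233.8125
  dwarf purple-flowered: 1247 × 3/16 = 233.8125
  dwarf white-flowered: 1247 × 1/16 = 77.9375
χ² = Σ (O − E)² / E
  tall purple-flowered: (703 − 701.4375)² / 701.4375 = 0.0035
  tall white-flowered: (218 − 233.8125)² / 233.8125 = 1.0694
  dwarf purple-flowered: (244 − 233.8125)² / 233.8125 = 0.4439
  dwarf white-flowered: (82 − 77.9375)² / 77.9375 = 0.2118
χ² = 0.0035 + 1.0694 + 0.4439 + 0.2118 = 1.7286 ≈ 1.729

1.729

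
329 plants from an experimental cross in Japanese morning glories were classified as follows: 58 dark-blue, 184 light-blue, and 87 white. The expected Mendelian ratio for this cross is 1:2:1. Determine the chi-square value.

9.736

Under the 1:2:1 hypothesis (Σ ratio = 4, N = 329):
  dark-blue: 329 × 1/4 = 82.25
  light-blue: 329 × 2/4 = 164.5
  white: 329 × 1/4 = 82.25
χ² = Σ (O − E)² / E
  dark-blue: (58 − 82.25)² / 82.25 = 7.1497
  light-blue: (184 − 164.5)² / 164.5 = 2.3116
  white: (87 − 82.25)² / 82.25 = 0.2743
χ² = 7.1497 + 2.3116 + 0.2743 = 9.7356 ≈ 9.736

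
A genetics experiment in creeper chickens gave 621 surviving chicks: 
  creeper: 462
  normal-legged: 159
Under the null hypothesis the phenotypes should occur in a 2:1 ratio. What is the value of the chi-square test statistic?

The 2:1 ratio has 3 parts, so with N = 621 the expected counts are:
  creeper: 621 × 2/3 = 414
  normal-legged: 621 × 1/3 = 207
χ² = Σ (O − E)² / E
  creeper: (462 − 414)² / 414 = 5.5652
  normal-legged: (159 − 207)² / 207 = 11.1304
χ² = 5.5652 + 11.1304 = 16.6956 ≈ 16.696

16.696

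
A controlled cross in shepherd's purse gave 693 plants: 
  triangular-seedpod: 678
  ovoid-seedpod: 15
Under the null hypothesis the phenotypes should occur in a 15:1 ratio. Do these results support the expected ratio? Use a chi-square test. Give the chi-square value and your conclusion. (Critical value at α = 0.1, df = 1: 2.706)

Expected counts for N = 693 under a 15:1 ratio (total parts = 16):
  triangular-seedpod: 693 × 15/16 = 649.6875
  ovoid-seedpod: 693 × 1/16 = 43.3125
χ² = Σ (O − E)² / E
  triangular-seedpod: (678 − 649.6875)² / 649.6875 = 1.2338
  ovoid-seedpod: (15 − 43.3125)² / 43.3125 = 18.5073
χ² = 1.2338 + 18.5073 = 19.7411 ≈ 19.741
Degrees of freedom = 2 − 1 = 1; critical value at α = 0.1 is 2.706.
Since 19.741 > 2.706, we reject the null hypothesis — the data do not fit the 15:1 ratio.

19.741; not consistent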